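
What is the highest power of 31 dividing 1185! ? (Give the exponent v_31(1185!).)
v_31(1185!) = 39

Legendre's formula: v_p(n!) = Σ_{k ≥ 1} ⌊n / p^k⌋. For p = 31, n = 1185, the terms are:
  ⌊1185/31^1⌋ = ⌊1185/31⌋ = 38
  ⌊1185/31^2⌋ = ⌊1185/961⌋ = 1
(the next term ⌊1185/31^3⌋ = 0, terminating the sum). Summing: v_31(1185!) = 38 + 1 = 39.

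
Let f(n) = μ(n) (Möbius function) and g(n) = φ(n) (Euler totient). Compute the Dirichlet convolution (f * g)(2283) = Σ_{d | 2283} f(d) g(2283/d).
(μ * φ)(2283) = 759

Divisors of 2283: [1, 3, 761, 2283]. For each d | 2283:
  d = 1: μ(1) · φ(2283/1) = 1 · 1520 = 1520
  d = 3: μ(3) · φ(2283/3) = -1 · 760 = -760
  d = 761: μ(761) · φ(2283/761) = -1 · 2 = -2
  d = 2283: μ(2283) · φ(2283/2283) = 1 · 1 = 1
Summing: (μ * φ)(2283) = 1520 + -760 + -2 + 1 = 759.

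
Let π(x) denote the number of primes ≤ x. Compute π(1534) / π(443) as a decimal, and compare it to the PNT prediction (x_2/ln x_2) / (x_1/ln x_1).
π(1534)/π(443) = 242/86 ≈ 2.8140;  PNT prediction ≈ 2.8764.

π(443) = 86 and π(1534) = 242, so π(1534)/π(443) ≈ 2.8140. The PNT-predicted ratio is (1534/ln(1534)) / (443/ln(443)) ≈ 2.8764. The two agree to within a few percent, as expected.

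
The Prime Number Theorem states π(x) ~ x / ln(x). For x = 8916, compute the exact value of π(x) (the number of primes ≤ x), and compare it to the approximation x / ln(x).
π(8916) = 1108;  x/ln(x) ≈ 980.25;  relative error ≈ 11.53%.

Directly count primes up to 8916: π(8916) = 1108. The PNT approximation gives 8916/ln(8916) ≈ 8916/9.09560 ≈ 980.25. Relative error (π(x) − x/ln(x)) / π(x) ≈ 11.53%; the approximation is known to undercount slightly (Li(x) is a better estimate).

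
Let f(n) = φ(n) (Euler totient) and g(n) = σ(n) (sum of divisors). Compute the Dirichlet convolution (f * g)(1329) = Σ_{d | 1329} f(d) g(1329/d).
(φ * σ)(1329) = 5316

Divisors of 1329: [1, 3, 443, 1329]. For each d | 1329:
  d = 1: φ(1) · σ(1329/1) = 1 · 1776 = 1776
  d = 3: φ(3) · σ(1329/3) = 2 · 444 = 888
  d = 443: φ(443) · σ(1329/443) = 442 · 4 = 1768
  d = 1329: φ(1329) · σ(1329/1329) = 884 · 1 = 884
Summing: (φ * σ)(1329) = 1776 + 888 + 1768 + 884 = 5316.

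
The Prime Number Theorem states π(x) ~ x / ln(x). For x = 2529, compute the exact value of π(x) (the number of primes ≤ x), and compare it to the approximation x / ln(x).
π(2529) = 369;  x/ln(x) ≈ 322.76;  relative error ≈ 12.53%.

Directly count primes up to 2529: π(2529) = 369. The PNT approximation gives 2529/ln(2529) ≈ 2529/7.83558 ≈ 322.76. Relative error (π(x) − x/ln(x)) / π(x) ≈ 12.53%; the approximation is known to undercount slightly (Li(x) is a better estimate).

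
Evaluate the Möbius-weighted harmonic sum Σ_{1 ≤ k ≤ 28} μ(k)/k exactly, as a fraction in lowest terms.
Σ μ(k)/k = 4165258/111546435

Values of μ(k) for 1 ≤ k ≤ 28: μ(1) = 1, μ(2) = -1, μ(3) = -1, μ(5) = -1, μ(6) = 1, μ(7) = -1, μ(10) = 1, μ(11) = -1, μ(13) = -1, μ(14) = 1, μ(15) = 1, μ(17) = -1, μ(19) = -1, μ(21) = 1, μ(22) = 1, μ(23) = -1, μ(26) = 1, with μ = 0 on non-squarefree integers. Summing μ(k)/k for k where μ(k) ≠ 0 gives 4165258/111546435 ≈ 0.0373. (PNT ⟺ this sum → 0 as n → ∞.)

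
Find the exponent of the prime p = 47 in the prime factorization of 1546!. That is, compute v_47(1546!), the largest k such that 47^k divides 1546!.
v_47(1546!) = 32

Legendre's formula: v_p(n!) = Σ_{k ≥ 1} ⌊n / p^k⌋. For p = 47, n = 1546, the terms are:
  ⌊1546/47^1⌋ = ⌊1546/47⌋ = 32
(the next term ⌊1546/47^2⌋ = 0, terminating the sum). Summing: v_47(1546!) = 32 = 32.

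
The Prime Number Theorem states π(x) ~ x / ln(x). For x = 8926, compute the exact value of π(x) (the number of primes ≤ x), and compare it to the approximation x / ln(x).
π(8926) = 1109;  x/ln(x) ≈ 981.23;  relative error ≈ 11.52%.

Directly count primes up to 8926: π(8926) = 1109. The PNT approximation gives 8926/ln(8926) ≈ 8926/9.09672 ≈ 981.23. Relative error (π(x) − x/ln(x)) / π(x) ≈ 11.52%; the approximation is known to undercount slightly (Li(x) is a better estimate).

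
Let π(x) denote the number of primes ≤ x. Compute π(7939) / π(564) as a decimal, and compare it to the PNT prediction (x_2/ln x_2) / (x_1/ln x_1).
π(7939)/π(564) = 1003/103 ≈ 9.7379;  PNT prediction ≈ 9.9308.

π(564) = 103 and π(7939) = 1003, so π(7939)/π(564) ≈ 9.7379. The PNT-predicted ratio is (7939/ln(7939)) / (564/ln(564)) ≈ 9.9308. The two agree to within a few percent, as expected.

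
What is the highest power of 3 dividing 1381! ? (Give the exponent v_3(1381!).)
v_3(1381!) = 687

Legendre's formula: v_p(n!) = Σ_{k ≥ 1} ⌊n / p^k⌋. For p = 3, n = 1381, the terms are:
  ⌊1381/3^1⌋ = ⌊1381/3⌋ = 460
  ⌊1381/3^2⌋ = ⌊1381/9⌋ = 153
  ⌊1381/3^3⌋ = ⌊1381/27⌋ = 51
  ⌊1381/3^4⌋ = ⌊1381/81⌋ = 17
  ⌊1381/3^5⌋ = ⌊1381/243⌋ = 5
  ⌊1381/3^6⌋ = ⌊1381/729⌋ = 1
(the next term ⌊1381/3^7⌋ = 0, terminating the sum). Summing: v_3(1381!) = 460 + 153 + 51 + 17 + 5 + 1 = 687.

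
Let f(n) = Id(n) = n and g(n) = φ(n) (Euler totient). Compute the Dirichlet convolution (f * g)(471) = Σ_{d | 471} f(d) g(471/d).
(Id * φ)(471) = 1565

Divisors of 471: [1, 3, 157, 471]. For each d | 471:
  d = 1: Id(1) · φ(471/1) = 1 · 312 = 312
  d = 3: Id(3) · φ(471/3) = 3 · 156 = 468
  d = 157: Id(157) · φ(471/157) = 157 · 2 = 314
  d = 471: Id(471) · φ(471/471) = 471 · 1 = 471
Summing: (Id * φ)(471) = 312 + 468 + 314 + 471 = 1565.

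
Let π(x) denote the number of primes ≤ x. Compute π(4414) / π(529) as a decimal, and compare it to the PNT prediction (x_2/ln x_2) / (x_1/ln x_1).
π(4414)/π(529) = 600/99 ≈ 6.0606;  PNT prediction ≈ 6.2348.

π(529) = 99 and π(4414) = 600, so π(4414)/π(529) ≈ 6.0606. The PNT-predicted ratio is (4414/ln(4414)) / (529/ln(529)) ≈ 6.2348. The two agree to within a few percent, as expected.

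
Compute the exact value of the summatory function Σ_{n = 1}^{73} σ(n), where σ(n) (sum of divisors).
Σ_{n ≤ 73} σ(n) = 4406

Compute σ(n) for each 1 ≤ n ≤ 73: σ(1) = 1, σ(2) = 3, σ(3) = 4, σ(4) = 7, σ(5) = 6, σ(6) = 12, σ(7) = 8, σ(8) = 15, σ(9) = 13, σ(10) = 18, σ(11) = 12, σ(12) = 28, σ(13) = 14, σ(14) = 24, σ(15) = 24, σ(16) = 31, σ(17) = 18, σ(18) = 39, σ(19) = 20, σ(20) = 42, σ(21) = 32, σ(22) = 36, σ(23) = 24, σ(24) = 60, σ(25) = 31, σ(26) = 42, σ(27) = 40, σ(28) = 56, σ(29) = 30, σ(30) = 72, σ(31) = 32, σ(32) = 63, σ(33) = 48, σ(34) = 54, σ(35) = 48, σ(36) = 91, σ(37) = 38, σ(38) = 60, σ(39) = 56, σ(40) = 90, σ(41) = 42, σ(42) = 96, σ(43) = 44, σ(44) = 84, σ(45) = 78, σ(46) = 72, σ(47) = 48, σ(48) = 124, σ(49) = 57, σ(50) = 93, σ(51) = 72, σ(52) = 98, σ(53) = 54, σ(54) = 120, σ(55) = 72, σ(56) = 120, σ(57) = 80, σ(58) = 90, σ(59) = 60, σ(60) = 168, σ(61) = 62, σ(62) = 96, σ(63) = 104, σ(64) = 127, σ(65) = 84, σ(66) = 144, σ(67) = 68, σ(68) = 126, σ(69) = 96, σ(70) = 144, σ(71) = 72, σ(72) = 195, σ(73) = 74. Summing all 73 values: 4406. (Average order: Σ_{n ≤ x} σ(n) ~ (π²/12) x². For x = 73, (π²/12)·73² ≈ 4382.93.)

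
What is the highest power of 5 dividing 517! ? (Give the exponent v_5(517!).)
v_5(517!) = 127

Legendre's formula: v_p(n!) = Σ_{k ≥ 1} ⌊n / p^k⌋. For p = 5, n = 517, the terms are:
  ⌊517/5^1⌋ = ⌊517/5⌋ = 103
  ⌊517/5^2⌋ = ⌊517/25⌋ = 20
  ⌊517/5^3⌋ = ⌊517/125⌋ = 4
(the next term ⌊517/5^4⌋ = 0, terminating the sum). Summing: v_5(517!) = 103 + 20 + 4 = 127.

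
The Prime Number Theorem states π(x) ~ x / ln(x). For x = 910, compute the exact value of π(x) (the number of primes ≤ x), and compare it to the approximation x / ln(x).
π(910) = 155;  x/ln(x) ≈ 133.56;  relative error ≈ 13.83%.

Directly count primes up to 910: π(910) = 155. The PNT approximation gives 910/ln(910) ≈ 910/6.81344 ≈ 133.56. Relative error (π(x) − x/ln(x)) / π(x) ≈ 13.83%; the approximation is known to undercount slightly (Li(x) is a better estimate).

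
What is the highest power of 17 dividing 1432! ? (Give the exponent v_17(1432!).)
v_17(1432!) = 88

Legendre's formula: v_p(n!) = Σ_{k ≥ 1} ⌊n / p^k⌋. For p = 17, n = 1432, the terms are:
  ⌊1432/17^1⌋ = ⌊1432/17⌋ = 84
  ⌊1432/17^2⌋ = ⌊1432/289⌋ = 4
(the next term ⌊1432/17^3⌋ = 0, terminating the sum). Summing: v_17(1432!) = 84 + 4 = 88.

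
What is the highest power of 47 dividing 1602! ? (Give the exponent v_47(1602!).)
v_47(1602!) = 34

Legendre's formula: v_p(n!) = Σ_{k ≥ 1} ⌊n / p^k⌋. For p = 47, n = 1602, the terms are:
  ⌊1602/47^1⌋ = ⌊1602/47⌋ = 34
(the next term ⌊1602/47^2⌋ = 0, terminating the sum). Summing: v_47(1602!) = 34 = 34.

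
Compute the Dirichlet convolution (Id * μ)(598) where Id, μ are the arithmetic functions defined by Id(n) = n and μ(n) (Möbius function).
(Id * μ)(598) = 264

Divisors of 598: [1, 2, 13, 23, 26, 46, 299, 598]. For each d | 598:
  d = 1: Id(1) · μ(598/1) = 1 · -1 = -1
  d = 2: Id(2) · μ(598/2) = 2 · 1 = 2
  d = 13: Id(13) · μ(598/13) = 13 · 1 = 13
  d = 23: Id(23) · μ(598/23) = 23 · 1 = 23
  d = 26: Id(26) · μ(598/26) = 26 · -1 = -26
  d = 46: Id(46) · μ(598/46) = 46 · -1 = -46
  d = 299: Id(299) · μ(598/299) = 299 · -1 = -299
  d = 598: Id(598) · μ(598/598) = 598 · 1 = 598
Summing: (Id * μ)(598) = -1 + 2 + 13 + 23 + -26 + -46 + -299 + 598 = 264.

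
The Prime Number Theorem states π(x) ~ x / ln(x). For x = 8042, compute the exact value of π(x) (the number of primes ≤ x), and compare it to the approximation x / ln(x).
π(8042) = 1011;  x/ln(x) ≈ 894.31;  relative error ≈ 11.54%.

Directly count primes up to 8042: π(8042) = 1011. The PNT approximation gives 8042/ln(8042) ≈ 8042/8.99243 ≈ 894.31. Relative error (π(x) − x/ln(x)) / π(x) ≈ 11.54%; the approximation is known to undercount slightly (Li(x) is a better estimate).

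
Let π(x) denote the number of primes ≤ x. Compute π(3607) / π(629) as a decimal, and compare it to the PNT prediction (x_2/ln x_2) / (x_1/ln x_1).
π(3607)/π(629) = 504/114 ≈ 4.4211;  PNT prediction ≈ 4.5117.

π(629) = 114 and π(3607) = 504, so π(3607)/π(629) ≈ 4.4211. The PNT-predicted ratio is (3607/ln(3607)) / (629/ln(629)) ≈ 4.5117. The two agree to within a few percent, as expected.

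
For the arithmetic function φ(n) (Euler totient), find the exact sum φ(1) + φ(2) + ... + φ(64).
Σ_{n ≤ 64} φ(n) = 1260

Compute φ(n) for each 1 ≤ n ≤ 64: φ(1) = 1, φ(2) = 1, φ(3) = 2, φ(4) = 2, φ(5) = 4, φ(6) = 2, φ(7) = 6, φ(8) = 4, φ(9) = 6, φ(10) = 4, φ(11) = 10, φ(12) = 4, φ(13) = 12, φ(14) = 6, φ(15) = 8, φ(16) = 8, φ(17) = 16, φ(18) = 6, φ(19) = 18, φ(20) = 8, φ(21) = 12, φ(22) = 10, φ(23) = 22, φ(24) = 8, φ(25) = 20, φ(26) = 12, φ(27) = 18, φ(28) = 12, φ(29) = 28, φ(30) = 8, φ(31) = 30, φ(32) = 16, φ(33) = 20, φ(34) = 16, φ(35) = 24, φ(36) = 12, φ(37) = 36, φ(38) = 18, φ(39) = 24, φ(40) = 16, φ(41) = 40, φ(42) = 12, φ(43) = 42, φ(44) = 20, φ(45) = 24, φ(46) = 22, φ(47) = 46, φ(48) = 16, φ(49) = 42, φ(50) = 20, φ(51) = 32, φ(52) = 24, φ(53) = 52, φ(54) = 18, φ(55) = 40, φ(56) = 24, φ(57) = 36, φ(58) = 28, φ(59) = 58, φ(60) = 16, φ(61) = 60, φ(62) = 30, φ(63) = 36, φ(64) = 32. Summing all 64 values: 1260. (Average order: Σ_{n ≤ x} φ(n) ~ (3/π²) x². For x = 64, (3/π²)·64² ≈ 1245.03.)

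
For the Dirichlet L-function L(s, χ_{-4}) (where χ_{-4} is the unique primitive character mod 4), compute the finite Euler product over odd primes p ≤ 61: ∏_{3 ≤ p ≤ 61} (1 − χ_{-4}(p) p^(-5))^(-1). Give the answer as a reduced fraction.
∏ = 478212334295798677259125227573990358291095208018494528428976877948999059062284551009530475199/480056794509206891424767146601704797711651986953735424570384919662551238689346859653136384000

The odd primes p ≤ 61 are [3, 5, 7, 11, 13, 17, 19, 23, 29, 31, 37, 41, 43, 47, 53, 59, 61]. For each, χ(p) = 1 if p ≡ 1 mod 4, χ(p) = −1 if p ≡ 3 mod 4. Taking (1 − χ(p)/p^5)^(-1) = p^5/(p^5 − χ(p)): (1 − (-1)/3^5)^(-1) · (1 − (1)/5^5)^(-1) · (1 − (-1)/7^5)^(-1) · (1 − (-1)/11^5)^(-1) · (1 − (1)/13^5)^(-1) · (1 − (1)/17^5)^(-1) · (1 − (-1)/19^5)^(-1) · (1 − (-1)/23^5)^(-1) · (1 − (1)/29^5)^(-1) · (1 − (-1)/31^5)^(-1) · (1 − (1)/37^5)^(-1) · (1 − (1)/41^5)^(-1) · (1 − (-1)/43^5)^(-1) · (1 − (-1)/47^5)^(-1) · (1 − (1)/53^5)^(-1) · (1 − (-1)/59^5)^(-1) · (1 − (1)/61^5)^(-1) = 478212334295798677259125227573990358291095208018494528428976877948999059062284551009530475199/480056794509206891424767146601704797711651986953735424570384919662551238689346859653136384000.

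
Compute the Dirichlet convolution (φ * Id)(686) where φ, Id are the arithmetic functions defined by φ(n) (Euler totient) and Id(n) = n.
(φ * Id)(686) = 3675

Divisors of 686: [1, 2, 7, 14, 49, 98, 343, 686]. For each d | 686:
  d = 1: φ(1) · Id(686/1) = 1 · 686 = 686
  d = 2: φ(2) · Id(686/2) = 1 · 343 = 343
  d = 7: φ(7) · Id(686/7) = 6 · 98 = 588
  d = 14: φ(14) · Id(686/14) = 6 · 49 = 294
  d = 49: φ(49) · Id(686/49) = 42 · 14 = 588
  d = 98: φ(98) · Id(686/98) = 42 · 7 = 294
  d = 343: φ(343) · Id(686/343) = 294 · 2 = 588
  d = 686: φ(686) · Id(686/686) = 294 · 1 = 294
Summing: (φ * Id)(686) = 686 + 343 + 588 + 294 + 588 + 294 + 588 + 294 = 3675.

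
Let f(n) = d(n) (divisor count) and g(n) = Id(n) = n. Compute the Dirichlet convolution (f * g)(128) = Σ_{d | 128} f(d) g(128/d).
(d * Id)(128) = 502

Divisors of 128: [1, 2, 4, 8, 16, 32, 64, 128]. For each d | 128:
  d = 1: d(1) · Id(128/1) = 1 · 128 = 128
  d = 2: d(2) · Id(128/2) = 2 · 64 = 128
  d = 4: d(4) · Id(128/4) = 3 · 32 = 96
  d = 8: d(8) · Id(128/8) = 4 · 16 = 64
  d = 16: d(16) · Id(128/16) = 5 · 8 = 40
  d = 32: d(32) · Id(128/32) = 6 · 4 = 24
  d = 64: d(64) · Id(128/64) = 7 · 2 = 14
  d = 128: d(128) · Id(128/128) = 8 · 1 = 8
Summing: (d * Id)(128) = 128 + 128 + 96 + 64 + 40 + 24 + 14 + 8 = 502.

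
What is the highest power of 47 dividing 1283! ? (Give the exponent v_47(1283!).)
v_47(1283!) = 27

Legendre's formula: v_p(n!) = Σ_{k ≥ 1} ⌊n / p^k⌋. For p = 47, n = 1283, the terms are:
  ⌊1283/47^1⌋ = ⌊1283/47⌋ = 27
(the next term ⌊1283/47^2⌋ = 0, terminating the sum). Summing: v_47(1283!) = 27 = 27.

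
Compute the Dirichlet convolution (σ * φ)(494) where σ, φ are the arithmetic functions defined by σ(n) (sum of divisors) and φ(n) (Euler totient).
(σ * φ)(494) = 3952

Divisors of 494: [1, 2, 13, 19, 26, 38, 247, 494]. For each d | 494:
  d = 1: σ(1) · φ(494/1) = 1 · 216 = 216
  d = 2: σ(2) · φ(494/2) = 3 · 216 = 648
  d = 13: σ(13) · φ(494/13) = 14 · 18 = 252
  d = 19: σ(19) · φ(494/19) = 20 · 12 = 240
  d = 26: σ(26) · φ(494/26) = 42 · 18 = 756
  d = 38: σ(38) · φ(494/38) = 60 · 12 = 720
  d = 247: σ(247) · φ(494/247) = 280 · 1 = 280
  d = 494: σ(494) · φ(494/494) = 840 · 1 = 840
Summing: (σ * φ)(494) = 216 + 648 + 252 + 240 + 756 + 720 + 280 + 840 = 3952.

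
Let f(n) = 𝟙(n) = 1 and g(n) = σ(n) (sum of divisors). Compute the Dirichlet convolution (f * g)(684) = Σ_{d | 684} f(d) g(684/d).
(𝟙 * σ)(684) = 4158

Divisors of 684: [1, 2, 3, 4, 6, 9, 12, 18, 19, 36, 38, 57, 76, 114, 171, 228, 342, 684]. For each d | 684:
  d = 1: 𝟙(1) · σ(684/1) = 1 · 1820 = 1820
  d = 2: 𝟙(2) · σ(684/2) = 1 · 780 = 780
  d = 3: 𝟙(3) · σ(684/3) = 1 · 560 = 560
  d = 4: 𝟙(4) · σ(684/4) = 1 · 260 = 260
  d = 6: 𝟙(6) · σ(684/6) = 1 · 240 = 240
  d = 9: 𝟙(9) · σ(684/9) = 1 · 140 = 140
  d = 12: 𝟙(12) · σ(684/12) = 1 · 80 = 80
  d = 18: 𝟙(18) · σ(684/18) = 1 · 60 = 60
  d = 19: 𝟙(19) · σ(684/19) = 1 · 91 = 91
  d = 36: 𝟙(36) · σ(684/36) = 1 · 20 = 20
  d = 38: 𝟙(38) · σ(684/38) = 1 · 39 = 39
  d = 57: 𝟙(57) · σ(684/57) = 1 · 28 = 28
  d = 76: 𝟙(76) · σ(684/76) = 1 · 13 = 13
  d = 114: 𝟙(114) · σ(684/114) = 1 · 12 = 12
  d = 171: 𝟙(171) · σ(684/171) = 1 · 7 = 7
  d = 228: 𝟙(228) · σ(684/228) = 1 · 4 = 4
  d = 342: 𝟙(342) · σ(684/342) = 1 · 3 = 3
  d = 684: 𝟙(684) · σ(684/684) = 1 · 1 = 1
Summing: (𝟙 * σ)(684) = 1820 + 780 + 560 + 260 + 240 + 140 + 80 + 60 + 91 + 20 + 39 + 28 + 13 + 12 + 7 + 4 + 3 + 1 = 4158.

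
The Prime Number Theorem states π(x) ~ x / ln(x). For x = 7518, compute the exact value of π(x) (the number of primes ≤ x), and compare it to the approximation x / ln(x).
π(7518) = 952;  x/ln(x) ≈ 842.35;  relative error ≈ 11.52%.

Directly count primes up to 7518: π(7518) = 952. The PNT approximation gives 7518/ln(7518) ≈ 7518/8.92506 ≈ 842.35. Relative error (π(x) − x/ln(x)) / π(x) ≈ 11.52%; the approximation is known to undercount slightly (Li(x) is a better estimate).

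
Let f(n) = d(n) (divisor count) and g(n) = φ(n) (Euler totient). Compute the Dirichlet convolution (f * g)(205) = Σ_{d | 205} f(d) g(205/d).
(d * φ)(205) = 252

Divisors of 205: [1, 5, 41, 205]. For each d | 205:
  d = 1: d(1) · φ(205/1) = 1 · 160 = 160
  d = 5: d(5) · φ(205/5) = 2 · 40 = 80
  d = 41: d(41) · φ(205/41) = 2 · 4 = 8
  d = 205: d(205) · φ(205/205) = 4 · 1 = 4
Summing: (d * φ)(205) = 160 + 80 + 8 + 4 = 252.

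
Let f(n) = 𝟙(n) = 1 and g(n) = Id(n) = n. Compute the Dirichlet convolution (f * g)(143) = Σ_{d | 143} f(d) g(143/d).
(𝟙 * Id)(143) = 168

Divisors of 143: [1, 11, 13, 143]. For each d | 143:
  d = 1: 𝟙(1) · Id(143/1) = 1 · 143 = 143
  d = 11: 𝟙(11) · Id(143/11) = 1 · 13 = 13
  d = 13: 𝟙(13) · Id(143/13) = 1 · 11 = 11
  d = 143: 𝟙(143) · Id(143/143) = 1 · 1 = 1
Summing: (𝟙 * Id)(143) = 143 + 13 + 11 + 1 = 168.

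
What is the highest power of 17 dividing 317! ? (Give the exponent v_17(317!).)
v_17(317!) = 19

Legendre's formula: v_p(n!) = Σ_{k ≥ 1} ⌊n / p^k⌋. For p = 17, n = 317, the terms are:
  ⌊317/17^1⌋ = ⌊317/17⌋ = 18
  ⌊317/17^2⌋ = ⌊317/289⌋ = 1
(the next term ⌊317/17^3⌋ = 0, terminating the sum). Summing: v_17(317!) = 18 + 1 = 19.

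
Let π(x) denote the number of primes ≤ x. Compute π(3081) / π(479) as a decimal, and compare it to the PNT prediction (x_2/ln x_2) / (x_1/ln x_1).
π(3081)/π(479) = 440/92 ≈ 4.7826;  PNT prediction ≈ 4.9418.

π(479) = 92 and π(3081) = 440, so π(3081)/π(479) ≈ 4.7826. The PNT-predicted ratio is (3081/ln(3081)) / (479/ln(479)) ≈ 4.9418. The two agree to within a few percent, as expected.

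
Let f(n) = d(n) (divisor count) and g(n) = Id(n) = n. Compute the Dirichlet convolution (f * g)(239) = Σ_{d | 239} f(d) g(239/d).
(d * Id)(239) = 241

Divisors of 239: [1, 239]. For each d | 239:
  d = 1: d(1) · Id(239/1) = 1 · 239 = 239
  d = 239: d(239) · Id(239/239) = 2 · 1 = 2
Summing: (d * Id)(239) = 239 + 2 = 241.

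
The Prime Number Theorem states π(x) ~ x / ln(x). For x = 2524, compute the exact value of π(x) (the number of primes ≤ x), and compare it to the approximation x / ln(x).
π(2524) = 369;  x/ln(x) ≈ 322.20;  relative error ≈ 12.68%.

Directly count primes up to 2524: π(2524) = 369. The PNT approximation gives 2524/ln(2524) ≈ 2524/7.83360 ≈ 322.20. Relative error (π(x) − x/ln(x)) / π(x) ≈ 12.68%; the approximation is known to undercount slightly (Li(x) is a better estimate).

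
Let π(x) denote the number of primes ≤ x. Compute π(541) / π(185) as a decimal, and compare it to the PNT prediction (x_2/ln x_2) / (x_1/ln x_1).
π(541)/π(185) = 100/42 ≈ 2.3810;  PNT prediction ≈ 2.4257.

π(185) = 42 and π(541) = 100, so π(541)/π(185) ≈ 2.3810. The PNT-predicted ratio is (541/ln(541)) / (185/ln(185)) ≈ 2.4257. The two agree to within a few percent, as expected.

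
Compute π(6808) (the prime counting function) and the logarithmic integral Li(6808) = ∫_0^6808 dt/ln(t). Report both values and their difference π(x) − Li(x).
π(6808) = 876;  Li(6808) ≈ 892.61;  π(x) − Li(x) ≈ -16.61.

Direct count of primes ≤ 6808 gives π(6808) = 876. Numerical evaluation of the logarithmic integral gives Li(6808) ≈ 892.61. The difference π(x) − Li(x) ≈ -16.61 is typically negative for small/moderate x (Li(x) overestimates), though Littlewood's theorem shows this sign changes infinitely often.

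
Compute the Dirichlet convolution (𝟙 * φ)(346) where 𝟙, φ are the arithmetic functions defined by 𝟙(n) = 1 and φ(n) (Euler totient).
(𝟙 * φ)(346) = 346

Divisors of 346: [1, 2, 173, 346]. For each d | 346:
  d = 1: 𝟙(1) · φ(346/1) = 1 · 172 = 172
  d = 2: 𝟙(2) · φ(346/2) = 1 · 172 = 172
  d = 173: 𝟙(173) · φ(346/173) = 1 · 1 = 1
  d = 346: 𝟙(346) · φ(346/346) = 1 · 1 = 1
Summing: (𝟙 * φ)(346) = 172 + 172 + 1 + 1 = 346.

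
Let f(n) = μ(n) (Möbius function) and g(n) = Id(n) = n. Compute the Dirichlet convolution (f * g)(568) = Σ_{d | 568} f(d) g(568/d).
(μ * Id)(568) = 280

Divisors of 568: [1, 2, 4, 8, 71, 142, 284, 568]. For each d | 568:
  d = 1: μ(1) · Id(568/1) = 1 · 568 = 568
  d = 2: μ(2) · Id(568/2) = -1 · 284 = -284
  d = 4: μ(4) · Id(568/4) = 0 · 142 = 0
  d = 8: μ(8) · Id(568/8) = 0 · 71 = 0
  d = 71: μ(71) · Id(568/71) = -1 · 8 = -8
  d = 142: μ(142) · Id(568/142) = 1 · 4 = 4
  d = 284: μ(284) · Id(568/284) = 0 · 2 = 0
  d = 568: μ(568) · Id(568/568) = 0 · 1 = 0
Summing: (μ * Id)(568) = 568 + -284 + 0 + 0 + -8 + 4 + 0 + 0 = 280.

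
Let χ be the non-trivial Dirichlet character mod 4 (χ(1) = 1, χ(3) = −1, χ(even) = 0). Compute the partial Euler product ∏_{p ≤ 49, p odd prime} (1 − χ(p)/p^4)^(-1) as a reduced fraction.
∏ = 424022009220093808147330044599350686845258380222853/428762185161728930691534489551822091105495385374720

The odd primes p ≤ 49 are [3, 5, 7, 11, 13, 17, 19, 23, 29, 31, 37, 41, 43, 47]. For each, χ(p) = 1 if p ≡ 1 mod 4, χ(p) = −1 if p ≡ 3 mod 4. Taking (1 − χ(p)/p^4)^(-1) = p^4/(p^4 − χ(p)): (1 − (-1)/3^4)^(-1) · (1 − (1)/5^4)^(-1) · (1 − (-1)/7^4)^(-1) · (1 − (-1)/11^4)^(-1) · (1 − (1)/13^4)^(-1) · (1 − (1)/17^4)^(-1) · (1 − (-1)/19^4)^(-1) · (1 − (-1)/23^4)^(-1) · (1 − (1)/29^4)^(-1) · (1 − (-1)/31^4)^(-1) · (1 − (1)/37^4)^(-1) · (1 − (1)/41^4)^(-1) · (1 − (-1)/43^4)^(-1) · (1 − (-1)/47^4)^(-1) = 424022009220093808147330044599350686845258380222853/428762185161728930691534489551822091105495385374720.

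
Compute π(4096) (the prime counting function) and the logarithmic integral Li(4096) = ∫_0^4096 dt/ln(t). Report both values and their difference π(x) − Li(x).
π(4096) = 564;  Li(4096) ≈ 576.92;  π(x) − Li(x) ≈ -12.92.

Direct count of primes ≤ 4096 gives π(4096) = 564. Numerical evaluation of the logarithmic integral gives Li(4096) ≈ 576.92. The difference π(x) − Li(x) ≈ -12.92 is typically negative for small/moderate x (Li(x) overestimates), though Littlewood's theorem shows this sign changes infinitely often.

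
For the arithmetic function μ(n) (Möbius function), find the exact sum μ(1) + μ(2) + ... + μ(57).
Σ_{n ≤ 57} μ(n) = -1

Compute μ(n) for each 1 ≤ n ≤ 57: μ(1) = 1, μ(2) = -1, μ(3) = -1, μ(4) = 0, μ(5) = -1, μ(6) = 1, μ(7) = -1, μ(8) = 0, μ(9) = 0, μ(10) = 1, μ(11) = -1, μ(12) = 0, μ(13) = -1, μ(14) = 1, μ(15) = 1, μ(16) = 0, μ(17) = -1, μ(18) = 0, μ(19) = -1, μ(20) = 0, μ(21) = 1, μ(22) = 1, μ(23) = -1, μ(24) = 0, μ(25) = 0, μ(26) = 1, μ(27) = 0, μ(28) = 0, μ(29) = -1, μ(30) = -1, μ(31) = -1, μ(32) = 0, μ(33) = 1, μ(34) = 1, μ(35) = 1, μ(36) = 0, μ(37) = -1, μ(38) = 1, μ(39) = 1, μ(40) = 0, μ(41) = -1, μ(42) = -1, μ(43) = -1, μ(44) = 0, μ(45) = 0, μ(46) = 1, μ(47) = -1, μ(48) = 0, μ(49) = 0, μ(50) = 0, μ(51) = 1, μ(52) = 0, μ(53) = -1, μ(54) = 0, μ(55) = 1, μ(56) = 0, μ(57) = 1. Summing all 57 values: -1. (Mertens function M(x) = Σ_{n ≤ x} μ(n); on average M(x) should be small (PNT ⟺ M(x) = o(x)).)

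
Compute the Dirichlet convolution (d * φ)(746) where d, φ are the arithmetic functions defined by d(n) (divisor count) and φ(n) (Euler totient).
(d * φ)(746) = 1122

Divisors of 746: [1, 2, 373, 746]. For each d | 746:
  d = 1: d(1) · φ(746/1) = 1 · 372 = 372
  d = 2: d(2) · φ(746/2) = 2 · 372 = 744
  d = 373: d(373) · φ(746/373) = 2 · 1 = 2
  d = 746: d(746) · φ(746/746) = 4 · 1 = 4
Summing: (d * φ)(746) = 372 + 744 + 2 + 4 = 1122.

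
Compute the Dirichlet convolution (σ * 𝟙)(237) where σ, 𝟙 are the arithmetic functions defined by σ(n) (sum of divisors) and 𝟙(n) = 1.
(σ * 𝟙)(237) = 405

Divisors of 237: [1, 3, 79, 237]. For each d | 237:
  d = 1: σ(1) · 𝟙(237/1) = 1 · 1 = 1
  d = 3: σ(3) · 𝟙(237/3) = 4 · 1 = 4
  d = 79: σ(79) · 𝟙(237/79) = 80 · 1 = 80
  d = 237: σ(237) · 𝟙(237/237) = 320 · 1 = 320
Summing: (σ * 𝟙)(237) = 1 + 4 + 80 + 320 = 405.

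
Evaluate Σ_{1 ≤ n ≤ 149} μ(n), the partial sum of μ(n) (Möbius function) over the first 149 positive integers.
Σ_{n ≤ 149} μ(n) = 0

Compute μ(n) for each 1 ≤ n ≤ 149: μ(1) = 1, μ(2) = -1, μ(3) = -1, μ(4) = 0, μ(5) = -1, μ(6) = 1, μ(7) = -1, μ(8) = 0, μ(9) = 0, μ(10) = 1, μ(11) = -1, μ(12) = 0, μ(13) = -1, μ(14) = 1, μ(15) = 1, μ(16) = 0, μ(17) = -1, μ(18) = 0, μ(19) = -1, μ(20) = 0, μ(21) = 1, μ(22) = 1, μ(23) = -1, μ(24) = 0, μ(25) = 0, μ(26) = 1, μ(27) = 0, μ(28) = 0, μ(29) = -1, μ(30) = -1, μ(31) = -1, μ(32) = 0, μ(33) = 1, μ(34) = 1, μ(35) = 1, μ(36) = 0, μ(37) = -1, μ(38) = 1, μ(39) = 1, μ(40) = 0, μ(41) = -1, μ(42) = -1, μ(43) = -1, μ(44) = 0, μ(45) = 0, μ(46) = 1, μ(47) = -1, μ(48) = 0, μ(49) = 0, μ(50) = 0, μ(51) = 1, μ(52) = 0, μ(53) = -1, μ(54) = 0, μ(55) = 1, μ(56) = 0, μ(57) = 1, μ(58) = 1, μ(59) = -1, μ(60) = 0, μ(61) = -1, μ(62) = 1, μ(63) = 0, μ(64) = 0, μ(65) = 1, μ(66) = -1, μ(67) = -1, μ(68) = 0, μ(69) = 1, μ(70) = -1, μ(71) = -1, μ(72) = 0, μ(73) = -1, μ(74) = 1, μ(75) = 0, μ(76) = 0, μ(77) = 1, μ(78) = -1, μ(79) = -1, μ(80) = 0, μ(81) = 0, μ(82) = 1, μ(83) = -1, μ(84) = 0, μ(85) = 1, μ(86) = 1, μ(87) = 1, μ(88) = 0, μ(89) = -1, μ(90) = 0, μ(91) = 1, μ(92) = 0, μ(93) = 1, μ(94) = 1, μ(95) = 1, μ(96) = 0, μ(97) = -1, μ(98) = 0, μ(99) = 0, μ(100) = 0, μ(101) = -1, μ(102) = -1, μ(103) = -1, μ(104) = 0, μ(105) = -1, μ(106) = 1, μ(107) = -1, μ(108) = 0, μ(109) = -1, μ(110) = -1, μ(111) = 1, μ(112) = 0, μ(113) = -1, μ(114) = -1, μ(115) = 1, μ(116) = 0, μ(117) = 0, μ(118) = 1, μ(119) = 1, μ(120) = 0, μ(121) = 0, μ(122) = 1, μ(123) = 1, μ(124) = 0, μ(125) = 0, μ(126) = 0, μ(127) = -1, μ(128) = 0, μ(129) = 1, μ(130) = -1, μ(131) = -1, μ(132) = 0, μ(133) = 1, μ(134) = 1, μ(135) = 0, μ(136) = 0, μ(137) = -1, μ(138) = -1, μ(139) = -1, μ(140) = 0, μ(141) = 1, μ(142) = 1, μ(143) = 1, μ(144) = 0, μ(145) = 1, μ(146) = 1, μ(147) = 0, μ(148) = 0, μ(149) = -1. Summing all 149 values: 0. (Mertens function M(x) = Σ_{n ≤ x} μ(n); on average M(x) should be small (PNT ⟺ M(x) = o(x)).)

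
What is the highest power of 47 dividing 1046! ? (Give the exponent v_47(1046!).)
v_47(1046!) = 22

Legendre's formula: v_p(n!) = Σ_{k ≥ 1} ⌊n / p^k⌋. For p = 47, n = 1046, the terms are:
  ⌊1046/47^1⌋ = ⌊1046/47⌋ = 22
(the next term ⌊1046/47^2⌋ = 0, terminating the sum). Summing: v_47(1046!) = 22 = 22.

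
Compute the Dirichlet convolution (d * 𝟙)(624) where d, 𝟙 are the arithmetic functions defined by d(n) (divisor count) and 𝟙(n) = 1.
(d * 𝟙)(624) = 135

Divisors of 624: [1, 2, 3, 4, 6, 8, 12, 13, 16, 24, 26, 39, 48, 52, 78, 104, 156, 208, 312, 624]. For each d | 624:
  d = 1: d(1) · 𝟙(624/1) = 1 · 1 = 1
  d = 2: d(2) · 𝟙(624/2) = 2 · 1 = 2
  d = 3: d(3) · 𝟙(624/3) = 2 · 1 = 2
  d = 4: d(4) · 𝟙(624/4) = 3 · 1 = 3
  d = 6: d(6) · 𝟙(624/6) = 4 · 1 = 4
  d = 8: d(8) · 𝟙(624/8) = 4 · 1 = 4
  d = 12: d(12) · 𝟙(624/12) = 6 · 1 = 6
  d = 13: d(13) · 𝟙(624/13) = 2 · 1 = 2
  d = 16: d(16) · 𝟙(624/16) = 5 · 1 = 5
  d = 24: d(24) · 𝟙(624/24) = 8 · 1 = 8
  d = 26: d(26) · 𝟙(624/26) = 4 · 1 = 4
  d = 39: d(39) · 𝟙(624/39) = 4 · 1 = 4
  d = 48: d(48) · 𝟙(624/48) = 10 · 1 = 10
  d = 52: d(52) · 𝟙(624/52) = 6 · 1 = 6
  d = 78: d(78) · 𝟙(624/78) = 8 · 1 = 8
  d = 104: d(104) · 𝟙(624/104) = 8 · 1 = 8
  d = 156: d(156) · 𝟙(624/156) = 12 · 1 = 12
  d = 208: d(208) · 𝟙(624/208) = 10 · 1 = 10
  d = 312: d(312) · 𝟙(624/312) = 16 · 1 = 16
  d = 624: d(624) · 𝟙(624/624) = 20 · 1 = 20
Summing: (d * 𝟙)(624) = 1 + 2 + 2 + 3 + 4 + 4 + 6 + 2 + 5 + 8 + 4 + 4 + 10 + 6 + 8 + 8 + 12 + 10 + 16 + 20 = 135.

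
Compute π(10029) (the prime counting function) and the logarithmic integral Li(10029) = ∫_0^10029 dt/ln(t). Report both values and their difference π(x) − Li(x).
π(10029) = 1231;  Li(10029) ≈ 1249.29;  π(x) − Li(x) ≈ -18.29.

Direct count of primes ≤ 10029 gives π(10029) = 1231. Numerical evaluation of the logarithmic integral gives Li(10029) ≈ 1249.29. The difference π(x) − Li(x) ≈ -18.29 is typically negative for small/moderate x (Li(x) overestimates), though Littlewood's theorem shows this sign changes infinitely often.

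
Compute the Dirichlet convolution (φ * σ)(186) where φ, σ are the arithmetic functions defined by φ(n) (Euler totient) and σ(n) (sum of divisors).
(φ * σ)(186) = 1488

Divisors of 186: [1, 2, 3, 6, 31, 62, 93, 186]. For each d | 186:
  d = 1: φ(1) · σ(186/1) = 1 · 384 = 384
  d = 2: φ(2) · σ(186/2) = 1 · 128 = 128
  d = 3: φ(3) · σ(186/3) = 2 · 96 = 192
  d = 6: φ(6) · σ(186/6) = 2 · 32 = 64
  d = 31: φ(31) · σ(186/31) = 30 · 12 = 360
  d = 62: φ(62) · σ(186/62) = 30 · 4 = 120
  d = 93: φ(93) · σ(186/93) = 60 · 3 = 180
  d = 186: φ(186) · σ(186/186) = 60 · 1 = 60
Summing: (φ * σ)(186) = 384 + 128 + 192 + 64 + 360 + 120 + 180 + 60 = 1488.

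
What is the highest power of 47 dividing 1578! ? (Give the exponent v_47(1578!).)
v_47(1578!) = 33

Legendre's formula: v_p(n!) = Σ_{k ≥ 1} ⌊n / p^k⌋. For p = 47, n = 1578, the terms are:
  ⌊1578/47^1⌋ = ⌊1578/47⌋ = 33
(the next term ⌊1578/47^2⌋ = 0, terminating the sum). Summing: v_47(1578!) = 33 = 33.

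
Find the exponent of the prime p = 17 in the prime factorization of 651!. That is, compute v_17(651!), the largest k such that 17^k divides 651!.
v_17(651!) = 40

Legendre's formula: v_p(n!) = Σ_{k ≥ 1} ⌊n / p^k⌋. For p = 17, n = 651, the terms are:
  ⌊651/17^1⌋ = ⌊651/17⌋ = 38
  ⌊651/17^2⌋ = ⌊651/289⌋ = 2
(the next term ⌊651/17^3⌋ = 0, terminating the sum). Summing: v_17(651!) = 38 + 2 = 40.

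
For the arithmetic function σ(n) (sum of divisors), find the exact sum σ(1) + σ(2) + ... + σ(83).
Σ_{n ≤ 83} σ(n) = 5645

Compute σ(n) for each 1 ≤ n ≤ 83: σ(1) = 1, σ(2) = 3, σ(3) = 4, σ(4) = 7, σ(5) = 6, σ(6) = 12, σ(7) = 8, σ(8) = 15, σ(9) = 13, σ(10) = 18, σ(11) = 12, σ(12) = 28, σ(13) = 14, σ(14) = 24, σ(15) = 24, σ(16) = 31, σ(17) = 18, σ(18) = 39, σ(19) = 20, σ(20) = 42, σ(21) = 32, σ(22) = 36, σ(23) = 24, σ(24) = 60, σ(25) = 31, σ(26) = 42, σ(27) = 40, σ(28) = 56, σ(29) = 30, σ(30) = 72, σ(31) = 32, σ(32) = 63, σ(33) = 48, σ(34) = 54, σ(35) = 48, σ(36) = 91, σ(37) = 38, σ(38) = 60, σ(39) = 56, σ(40) = 90, σ(41) = 42, σ(42) = 96, σ(43) = 44, σ(44) = 84, σ(45) = 78, σ(46) = 72, σ(47) = 48, σ(48) = 124, σ(49) = 57, σ(50) = 93, σ(51) = 72, σ(52) = 98, σ(53) = 54, σ(54) = 120, σ(55) = 72, σ(56) = 120, σ(57) = 80, σ(58) = 90, σ(59) = 60, σ(60) = 168, σ(61) = 62, σ(62) = 96, σ(63) = 104, σ(64) = 127, σ(65) = 84, σ(66) = 144, σ(67) = 68, σ(68) = 126, σ(69) = 96, σ(70) = 144, σ(71) = 72, σ(72) = 195, σ(73) = 74, σ(74) = 114, σ(75) = 124, σ(76) = 140, σ(77) = 96, σ(78) = 168, σ(79) = 80, σ(80) = 186, σ(81) = 121, σ(82) = 126, σ(83) = 84. Summing all 83 values: 5645. (Average order: Σ_{n ≤ x} σ(n) ~ (π²/12) x². For x = 83, (π²/12)·83² ≈ 5665.98.)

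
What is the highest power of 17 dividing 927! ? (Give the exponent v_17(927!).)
v_17(927!) = 57

Legendre's formula: v_p(n!) = Σ_{k ≥ 1} ⌊n / p^k⌋. For p = 17, n = 927, the terms are:
  ⌊927/17^1⌋ = ⌊927/17⌋ = 54
  ⌊927/17^2⌋ = ⌊927/289⌋ = 3
(the next term ⌊927/17^3⌋ = 0, terminating the sum). Summing: v_17(927!) = 54 + 3 = 57.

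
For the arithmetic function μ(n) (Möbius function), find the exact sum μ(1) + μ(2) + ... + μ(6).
Σ_{n ≤ 6} μ(n) = -1

Compute μ(n) for each 1 ≤ n ≤ 6: μ(1) = 1, μ(2) = -1, μ(3) = -1, μ(4) = 0, μ(5) = -1, μ(6) = 1. Summing all 6 values: -1. (Mertens function M(x) = Σ_{n ≤ x} μ(n); on average M(x) should be small (PNT ⟺ M(x) = o(x)).)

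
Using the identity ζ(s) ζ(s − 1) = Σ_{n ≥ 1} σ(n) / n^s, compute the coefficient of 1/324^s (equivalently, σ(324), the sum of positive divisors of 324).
σ(324) = 847

In the product (Σ m^0/m^s)(Σ k / k^s) = Σ (Σ_{d | n} d) / n^s, the coefficient of 1/n^s is σ(n) = Σ_{d | n} d. For n = 324, divisors are [1, 2, 3, 4, 6, 9, 12, 18, 27, 36, 54, 81, 108, 162, 324]; summing: σ(324) = 847.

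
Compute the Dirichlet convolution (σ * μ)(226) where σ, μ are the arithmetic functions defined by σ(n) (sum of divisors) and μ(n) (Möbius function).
(σ * μ)(226) = 226

Divisors of 226: [1, 2, 113, 226]. For each d | 226:
  d = 1: σ(1) · μ(226/1) = 1 · 1 = 1
  d = 2: σ(2) · μ(226/2) = 3 · -1 = -3
  d = 113: σ(113) · μ(226/113) = 114 · -1 = -114
  d = 226: σ(226) · μ(226/226) = 342 · 1 = 342
Summing: (σ * μ)(226) = 1 + -3 + -114 + 342 = 226.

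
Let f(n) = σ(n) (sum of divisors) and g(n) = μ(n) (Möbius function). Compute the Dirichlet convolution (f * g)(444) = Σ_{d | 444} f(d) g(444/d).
(σ * μ)(444) = 444

Divisors of 444: [1, 2, 3, 4, 6, 12, 37, 74, 111, 148, 222, 444]. For each d | 444:
  d = 1: σ(1) · μ(444/1) = 1 · 0 = 0
  d = 2: σ(2) · μ(444/2) = 3 · -1 = -3
  d = 3: σ(3) · μ(444/3) = 4 · 0 = 0
  d = 4: σ(4) · μ(444/4) = 7 · 1 = 7
  d = 6: σ(6) · μ(444/6) = 12 · 1 = 12
  d = 12: σ(12) · μ(444/12) = 28 · -1 = -28
  d = 37: σ(37) · μ(444/37) = 38 · 0 = 0
  d = 74: σ(74) · μ(444/74) = 114 · 1 = 114
  d = 111: σ(111) · μ(444/111) = 152 · 0 = 0
  d = 148: σ(148) · μ(444/148) = 266 · -1 = -266
  d = 222: σ(222) · μ(444/222) = 456 · -1 = -456
  d = 444: σ(444) · μ(444/444) = 1064 · 1 = 1064
Summing: (σ * μ)(444) = 0 + -3 + 0 + 7 + 12 + -28 + 0 + 114 + 0 + -266 + -456 + 1064 = 444.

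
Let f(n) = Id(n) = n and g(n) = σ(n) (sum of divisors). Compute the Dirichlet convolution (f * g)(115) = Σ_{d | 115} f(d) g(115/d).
(Id * σ)(115) = 517

Divisors of 115: [1, 5, 23, 115]. For each d | 115:
  d = 1: Id(1) · σ(115/1) = 1 · 144 = 144
  d = 5: Id(5) · σ(115/5) = 5 · 24 = 120
  d = 23: Id(23) · σ(115/23) = 23 · 6 = 138
  d = 115: Id(115) · σ(115/115) = 115 · 1 = 115
Summing: (Id * σ)(115) = 144 + 120 + 138 + 115 = 517.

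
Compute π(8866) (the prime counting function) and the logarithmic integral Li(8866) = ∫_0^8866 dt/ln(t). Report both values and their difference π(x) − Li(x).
π(8866) = 1105;  Li(8866) ≈ 1122.22;  π(x) − Li(x) ≈ -17.22.

Direct count of primes ≤ 8866 gives π(8866) = 1105. Numerical evaluation of the logarithmic integral gives Li(8866) ≈ 1122.22. The difference π(x) − Li(x) ≈ -17.22 is typically negative for small/moderate x (Li(x) overestimates), though Littlewood's theorem shows this sign changes infinitely often.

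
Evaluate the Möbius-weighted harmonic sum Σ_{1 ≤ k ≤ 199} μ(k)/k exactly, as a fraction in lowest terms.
Σ μ(k)/k = -2525956533029285906333379660693655000208391328320024740655748842764916179604407/82104442544036437402623148487682251333557860946353167843084552367036963538575798

Values of μ(k) for 1 ≤ k ≤ 199: μ(1) = 1, μ(2) = -1, μ(3) = -1, μ(5) = -1, μ(6) = 1, μ(7) = -1, μ(10) = 1, μ(11) = -1, μ(13) = -1, μ(14) = 1, μ(15) = 1, μ(17) = -1, μ(19) = -1, μ(21) = 1, μ(22) = 1, μ(23) = -1, μ(26) = 1, μ(29) = -1, μ(30) = -1, μ(31) = -1, μ(33) = 1, μ(34) = 1, μ(35) = 1, μ(37) = -1, μ(38) = 1, μ(39) = 1, μ(41) = -1, μ(42) = -1, μ(43) = -1, μ(46) = 1, μ(47) = -1, μ(51) = 1, μ(53) = -1, μ(55) = 1, μ(57) = 1, μ(58) = 1, μ(59) = -1, μ(61) = -1, μ(62) = 1, μ(65) = 1, μ(66) = -1, μ(67) = -1, μ(69) = 1, μ(70) = -1, μ(71) = -1, μ(73) = -1, μ(74) = 1, μ(77) = 1, μ(78) = -1, μ(79) = -1, μ(82) = 1, μ(83) = -1, μ(85) = 1, μ(86) = 1, μ(87) = 1, μ(89) = -1, μ(91) = 1, μ(93) = 1, μ(94) = 1, μ(95) = 1, μ(97) = -1, μ(101) = -1, μ(102) = -1, μ(103) = -1, μ(105) = -1, μ(106) = 1, μ(107) = -1, μ(109) = -1, μ(110) = -1, μ(111) = 1, μ(113) = -1, μ(114) = -1, μ(115) = 1, μ(118) = 1, μ(119) = 1, μ(122) = 1, μ(123) = 1, μ(127) = -1, μ(129) = 1, μ(130) = -1, μ(131) = -1, μ(133) = 1, μ(134) = 1, μ(137) = -1, μ(138) = -1, μ(139) = -1, μ(141) = 1, μ(142) = 1, μ(143) = 1, μ(145) = 1, μ(146) = 1, μ(149) = -1, μ(151) = -1, μ(154) = -1, μ(155) = 1, μ(157) = -1, μ(158) = 1, μ(159) = 1, μ(161) = 1, μ(163) = -1, μ(165) = -1, μ(166) = 1, μ(167) = -1, μ(170) = -1, μ(173) = -1, μ(174) = -1, μ(177) = 1, μ(178) = 1, μ(179) = -1, μ(181) = -1, μ(182) = -1, μ(183) = 1, μ(185) = 1, μ(186) = -1, μ(187) = 1, μ(190) = -1, μ(191) = -1, μ(193) = -1, μ(194) = 1, μ(195) = -1, μ(197) = -1, μ(199) = -1, with μ = 0 on non-squarefree integers. Summing μ(k)/k for k where μ(k) ≠ 0 gives -2525956533029285906333379660693655000208391328320024740655748842764916179604407/82104442544036437402623148487682251333557860946353167843084552367036963538575798 ≈ -0.0308. (PNT ⟺ this sum → 0 as n → ∞.)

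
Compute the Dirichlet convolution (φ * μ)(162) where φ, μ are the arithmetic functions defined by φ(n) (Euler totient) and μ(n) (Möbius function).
(φ * μ)(162) = 0

Divisors of 162: [1, 2, 3, 6, 9, 18, 27, 54, 81, 162]. For each d | 162:
  d = 1: φ(1) · μ(162/1) = 1 · 0 = 0
  d = 2: φ(2) · μ(162/2) = 1 · 0 = 0
  d = 3: φ(3) · μ(162/3) = 2 · 0 = 0
  d = 6: φ(6) · μ(162/6) = 2 · 0 = 0
  d = 9: φ(9) · μ(162/9) = 6 · 0 = 0
  d = 18: φ(18) · μ(162/18) = 6 · 0 = 0
  d = 27: φ(27) · μ(162/27) = 18 · 1 = 18
  d = 54: φ(54) · μ(162/54) = 18 · -1 = -18
  d = 81: φ(81) · μ(162/81) = 54 · -1 = -54
  d = 162: φ(162) · μ(162/162) = 54 · 1 = 54
Summing: (φ * μ)(162) = 0 + 0 + 0 + 0 + 0 + 0 + 18 + -18 + -54 + 54 = 0.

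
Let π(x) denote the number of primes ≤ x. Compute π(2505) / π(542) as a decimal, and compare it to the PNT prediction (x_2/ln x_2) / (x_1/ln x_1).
π(2505)/π(542) = 368/100 ≈ 3.6800;  PNT prediction ≈ 3.7178.

π(542) = 100 and π(2505) = 368, so π(2505)/π(542) ≈ 3.6800. The PNT-predicted ratio is (2505/ln(2505)) / (542/ln(542)) ≈ 3.7178. The two agree to within a few percent, as expected.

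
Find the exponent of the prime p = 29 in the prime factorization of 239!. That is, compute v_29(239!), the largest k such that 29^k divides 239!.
v_29(239!) = 8

Legendre's formula: v_p(n!) = Σ_{k ≥ 1} ⌊n / p^k⌋. For p = 29, n = 239, the terms are:
  ⌊239/29^1⌋ = ⌊239/29⌋ = 8
(the next term ⌊239/29^2⌋ = 0, terminating the sum). Summing: v_29(239!) = 8 = 8.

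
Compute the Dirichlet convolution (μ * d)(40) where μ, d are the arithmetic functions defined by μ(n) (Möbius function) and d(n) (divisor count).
(μ * d)(40) = 1

Divisors of 40: [1, 2, 4, 5, 8, 10, 20, 40]. For each d | 40:
  d = 1: μ(1) · d(40/1) = 1 · 8 = 8
  d = 2: μ(2) · d(40/2) = -1 · 6 = -6
  d = 4: μ(4) · d(40/4) = 0 · 4 = 0
  d = 5: μ(5) · d(40/5) = -1 · 4 = -4
  d = 8: μ(8) · d(40/8) = 0 · 2 = 0
  d = 10: μ(10) · d(40/10) = 1 · 3 = 3
  d = 20: μ(20) · d(40/20) = 0 · 2 = 0
  d = 40: μ(40) · d(40/40) = 0 · 1 = 0
Summing: (μ * d)(40) = 8 + -6 + 0 + -4 + 0 + 3 + 0 + 0 = 1.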